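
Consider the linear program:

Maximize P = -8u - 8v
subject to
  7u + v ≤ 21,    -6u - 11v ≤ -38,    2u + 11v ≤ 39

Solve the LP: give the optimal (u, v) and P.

Vertices and P = -8u - 8v:
  (193/71, 140/71) → P = -2664/71
  (64/25, 77/25) → P = -1128/25
  (-1/4, 79/22) → P = -294/11

u = -1/4, v = 79/22, maximum P = -294/11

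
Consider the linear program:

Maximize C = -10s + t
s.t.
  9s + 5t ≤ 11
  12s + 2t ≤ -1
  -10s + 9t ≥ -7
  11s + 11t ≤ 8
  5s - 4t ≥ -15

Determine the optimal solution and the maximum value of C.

s = -163/5, t = -37, maximum C = 289

Vertices and C = -10s + t:
  (5/128, -47/64) → C = -9/8
  (-27/110, 107/110) → C = 377/110
  (-163/5, -37) → C = 289
  (-133/99, 205/99) → C = 1535/99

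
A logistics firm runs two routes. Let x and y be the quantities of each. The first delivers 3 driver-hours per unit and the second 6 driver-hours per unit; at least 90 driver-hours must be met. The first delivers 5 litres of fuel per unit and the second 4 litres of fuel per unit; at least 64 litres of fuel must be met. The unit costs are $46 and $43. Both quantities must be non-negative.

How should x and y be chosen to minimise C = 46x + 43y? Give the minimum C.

x = 4/3, y = 43/3, minimum C = 2033/3

Corner points and C = 46x + 43y:
  (0, 16) → C = 688
  (30, 0) → C = 1380
  (4/3, 43/3) → C = 2033/3
The feasible region is unbounded (it extends along (0, 1), (1, 0)), but C strictly increases along every unbounded feasible direction, so there is no improving ray and the minimum is attained at a vertex.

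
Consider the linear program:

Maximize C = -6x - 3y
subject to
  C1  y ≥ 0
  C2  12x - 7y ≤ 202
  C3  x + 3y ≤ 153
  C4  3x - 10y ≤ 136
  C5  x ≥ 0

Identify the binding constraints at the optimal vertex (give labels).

C1 and C5

Corner points and C = -6x - 3y:
  (101/6, 0) → C = -101
  (0, 0) → C = 0
  (39, 38) → C = -348
  (0, 51) → C = -153

The maximum is at (0, 0). Substituting into each constraint, equality holds for C1 and C5; the remaining constraints have slack.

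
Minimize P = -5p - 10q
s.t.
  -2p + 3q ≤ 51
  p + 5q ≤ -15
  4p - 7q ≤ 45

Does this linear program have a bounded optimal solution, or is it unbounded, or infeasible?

bounded optimum

Corner points and P = -5p - 10q:
  (-300/13, 21/13) → P = 1290/13
  (-246, -147) → P = 2700
  (40/9, -35/9) → P = 50/3
The feasible region has finitely many vertices and no improving ray; the minimum is 50/3 at (40/9, -35/9).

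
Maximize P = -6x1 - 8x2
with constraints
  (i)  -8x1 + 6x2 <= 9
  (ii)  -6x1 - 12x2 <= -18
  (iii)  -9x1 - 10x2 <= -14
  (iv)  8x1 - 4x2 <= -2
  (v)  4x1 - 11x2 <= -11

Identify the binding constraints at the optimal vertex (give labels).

(i) and (ii)

Vertices and P = -6x1 - 8x2:
  (0, 3/2) → P = -12
  (3/2, 7/2) → P = -37
  (2/5, 13/10) → P = -64/5

The maximum is at (0, 3/2). Substituting into each constraint, equality holds for (i) and (ii); the remaining constraints have slack.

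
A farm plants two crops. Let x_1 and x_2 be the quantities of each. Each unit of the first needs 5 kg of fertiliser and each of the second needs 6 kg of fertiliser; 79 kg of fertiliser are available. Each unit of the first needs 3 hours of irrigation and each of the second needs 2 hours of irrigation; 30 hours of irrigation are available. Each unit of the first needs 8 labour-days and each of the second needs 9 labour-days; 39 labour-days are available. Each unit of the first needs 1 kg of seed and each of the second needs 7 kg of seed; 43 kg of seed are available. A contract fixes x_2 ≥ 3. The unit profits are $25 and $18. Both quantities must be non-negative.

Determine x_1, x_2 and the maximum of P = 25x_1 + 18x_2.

Extreme points and P = 25x_1 + 18x_2:
  (0, 13/3) → P = 78
  (0, 3) → P = 54
  (3/2, 3) → P = 183/2

At the optimal vertex, 8x_1 + 9x_2 = 39 and x_2 = 3.
Solving simultaneously gives x_1 = 3/2, x_2 = 3.

x_1 = 3/2, x_2 = 3, maximum P = 183/2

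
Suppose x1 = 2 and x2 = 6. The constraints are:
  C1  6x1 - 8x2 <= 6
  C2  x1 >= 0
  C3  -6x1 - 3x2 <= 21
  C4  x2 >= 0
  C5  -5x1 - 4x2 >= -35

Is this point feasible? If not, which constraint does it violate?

C1: -36 ≤ 6 ✓
C2: 2 ≥ 0 ✓
C3: -30 ≤ 21 ✓
C4: 6 ≥ 0 ✓
C5: -34 ≥ -35 ✓

feasible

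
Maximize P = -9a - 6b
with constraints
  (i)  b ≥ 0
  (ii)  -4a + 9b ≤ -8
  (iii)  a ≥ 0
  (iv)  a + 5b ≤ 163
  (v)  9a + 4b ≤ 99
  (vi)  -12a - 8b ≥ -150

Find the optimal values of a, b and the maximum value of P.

a = 2, b = 0, maximum P = -18

Vertices and P = -9a - 6b:
  (2, 0) → P = -18
  (11, 0) → P = -99
  (923/97, 324/97) → P = -10251/97

At the optimal vertex, b = 0 and -4a + 9b = -8.
Solving simultaneously gives a = 2, b = 0.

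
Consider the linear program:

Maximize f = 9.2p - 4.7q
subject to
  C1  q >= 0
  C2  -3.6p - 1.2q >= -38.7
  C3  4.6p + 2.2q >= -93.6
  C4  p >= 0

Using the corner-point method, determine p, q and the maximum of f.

Feasible corners and f = 9.2p - 4.7q:
  (10.75, 0) → f = 98.9
  (0, 0) → f = 0
  (0, 32.25) → f = -151.575

The binding constraints are q = 0 and -3.6p - 1.2q = -38.7.
Solving simultaneously gives p = 10.75, q = 0.

p = 10.75, q = 0, maximum f = 98.9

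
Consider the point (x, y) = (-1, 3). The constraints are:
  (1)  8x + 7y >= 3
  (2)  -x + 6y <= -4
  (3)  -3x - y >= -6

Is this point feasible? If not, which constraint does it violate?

Constraint (2): -x + 6y = 19, which is not ≤ -4. All other constraints are satisfied.

not feasible — violates (2)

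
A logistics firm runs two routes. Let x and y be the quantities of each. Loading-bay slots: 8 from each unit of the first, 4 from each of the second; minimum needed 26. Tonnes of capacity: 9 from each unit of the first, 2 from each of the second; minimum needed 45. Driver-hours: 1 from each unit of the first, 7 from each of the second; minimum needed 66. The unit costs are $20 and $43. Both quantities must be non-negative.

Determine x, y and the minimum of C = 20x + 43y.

Vertices and C = 20x + 43y:
  (0, 45/2) → C = 1935/2
  (66, 0) → C = 1320
  (3, 9) → C = 447
The feasible region is unbounded (it extends along (0, 1), (1, 0)), but C strictly increases along every unbounded feasible direction, so there is no improving ray and the minimum is attained at a vertex.

x = 3, y = 9, minimum C = 447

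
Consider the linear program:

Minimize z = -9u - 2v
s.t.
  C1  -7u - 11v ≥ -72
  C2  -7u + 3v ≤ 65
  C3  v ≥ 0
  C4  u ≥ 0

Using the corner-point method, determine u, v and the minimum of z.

Corner points and z = -9u - 2v:
  (72/7, 0) → z = -648/7
  (0, 72/11) → z = -144/11
  (0, 0) → z = 0

u = 72/7, v = 0, minimum z = -648/7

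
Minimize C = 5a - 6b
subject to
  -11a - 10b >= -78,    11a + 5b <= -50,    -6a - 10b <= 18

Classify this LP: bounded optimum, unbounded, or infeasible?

unbounded

From the feasible point (-178/11, 128/5), moving in the direction (-10, 11) keeps every constraint satisfied while C decreases without bound.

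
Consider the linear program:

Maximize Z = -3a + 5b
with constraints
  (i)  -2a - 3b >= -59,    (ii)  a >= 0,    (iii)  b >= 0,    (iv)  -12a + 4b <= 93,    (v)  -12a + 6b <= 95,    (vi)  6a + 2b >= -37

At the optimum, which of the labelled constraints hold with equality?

(i) and (v)

Corner points and Z = -3a + 5b:
  (59/2, 0) → Z = -177/2
  (23/16, 449/24) → Z = 4283/48
  (0, 0) → Z = 0
  (0, 95/6) → Z = 475/6

The maximum is at (23/16, 449/24). Substituting into each constraint, equality holds for (i) and (v); the remaining constraints have slack.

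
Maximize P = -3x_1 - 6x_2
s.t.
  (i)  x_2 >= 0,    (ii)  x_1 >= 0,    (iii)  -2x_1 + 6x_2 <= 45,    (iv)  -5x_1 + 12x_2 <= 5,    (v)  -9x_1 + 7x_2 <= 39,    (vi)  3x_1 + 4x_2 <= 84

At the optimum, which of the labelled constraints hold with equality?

Feasible corners and P = -3x_1 - 6x_2:
  (0, 0) → P = 0
  (28, 0) → P = -84
  (0, 5/12) → P = -5/2
  (247/14, 435/56) → P = -2787/28

The maximum is at (0, 0). Substituting into each constraint, equality holds for (i) and (ii); the remaining constraints have slack.

(i) and (ii)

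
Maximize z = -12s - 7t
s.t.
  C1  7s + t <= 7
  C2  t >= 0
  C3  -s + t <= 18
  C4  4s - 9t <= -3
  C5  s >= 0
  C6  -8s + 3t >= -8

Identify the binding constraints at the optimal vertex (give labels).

C4 and C5

Corner points and z = -12s - 7t:
  (60/67, 49/67) → z = -1063/67
  (0, 7) → z = -49
  (0, 1/3) → z = -7/3

The maximum is at (0, 1/3). Substituting into each constraint, equality holds for C4 and C5; the remaining constraints have slack.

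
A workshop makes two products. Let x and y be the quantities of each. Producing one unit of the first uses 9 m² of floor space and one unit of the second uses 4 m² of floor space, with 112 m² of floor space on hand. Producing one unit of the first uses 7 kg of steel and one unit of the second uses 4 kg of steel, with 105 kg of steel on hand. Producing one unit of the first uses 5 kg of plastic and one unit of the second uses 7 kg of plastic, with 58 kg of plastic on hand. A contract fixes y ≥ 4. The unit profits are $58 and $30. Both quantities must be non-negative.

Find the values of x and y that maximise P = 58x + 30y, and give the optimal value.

Feasible corners and P = 58x + 30y:
  (0, 58/7) → P = 1740/7
  (0, 4) → P = 120
  (6, 4) → P = 468

x = 6, y = 4, maximum P = 468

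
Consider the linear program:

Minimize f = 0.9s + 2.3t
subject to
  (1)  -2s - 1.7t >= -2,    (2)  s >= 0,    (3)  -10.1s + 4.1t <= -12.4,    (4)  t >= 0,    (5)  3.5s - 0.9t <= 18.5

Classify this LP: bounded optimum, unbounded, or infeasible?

infeasible

The boundaries -2s - 1.7t = -2 and s = 0 meet at (0, 20/17), but that point violates -10.1s + 4.1t ≤ -12.4. Every candidate vertex is excluded by some other constraint, so the feasible region is empty.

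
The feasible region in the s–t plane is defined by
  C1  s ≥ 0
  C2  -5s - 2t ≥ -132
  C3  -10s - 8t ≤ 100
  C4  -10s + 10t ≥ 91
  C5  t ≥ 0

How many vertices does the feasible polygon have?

The feasible vertices (each the meet of two boundaries and inside every other half-plane) are:
  (0, 66)
  (0, 91/10)
  (569/35, 355/14)

3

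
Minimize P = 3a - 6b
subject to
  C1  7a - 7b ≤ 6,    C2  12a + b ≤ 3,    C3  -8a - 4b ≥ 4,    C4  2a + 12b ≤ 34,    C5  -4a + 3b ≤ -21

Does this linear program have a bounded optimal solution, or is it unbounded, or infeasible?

The boundaries 7a - 7b = 6 and -8a - 4b = 4 meet at (-1/21, -19/21), but that point violates -4a + 3b ≤ -21. Every candidate vertex is excluded by some other constraint, so the feasible region is empty.

infeasible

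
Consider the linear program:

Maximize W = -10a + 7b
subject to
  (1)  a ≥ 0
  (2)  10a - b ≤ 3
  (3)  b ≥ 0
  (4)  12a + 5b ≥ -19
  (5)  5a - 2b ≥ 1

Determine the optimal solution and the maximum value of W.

Feasible corners and W = -10a + 7b:
  (3/10, 0) → W = -3
  (1/3, 1/3) → W = -1
  (1/5, 0) → W = -2

a = 1/3, b = 1/3, maximum W = -1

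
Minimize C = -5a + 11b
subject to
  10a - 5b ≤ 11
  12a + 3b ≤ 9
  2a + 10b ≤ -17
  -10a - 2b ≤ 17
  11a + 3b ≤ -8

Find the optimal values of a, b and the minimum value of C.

Feasible corners and C = -5a + 11b:
  (-9/10, -4) → C = -79/2
  (-7/85, -201/85) → C = -128/5
  (-17/12, -17/12) → C = -17/2
  (-29/104, -171/104) → C = -217/13

The binding constraints are 10a - 5b = 11 and -10a - 2b = 17.
Solving simultaneously gives a = -9/10, b = -4.

a = -9/10, b = -4, minimum C = -79/2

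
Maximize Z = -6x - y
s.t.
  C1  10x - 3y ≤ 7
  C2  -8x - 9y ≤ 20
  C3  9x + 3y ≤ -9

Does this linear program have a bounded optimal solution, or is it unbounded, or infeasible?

From the feasible point (-7/19, -36/19), moving in the direction (-3, 9) keeps every constraint satisfied while Z increases without bound.

unbounded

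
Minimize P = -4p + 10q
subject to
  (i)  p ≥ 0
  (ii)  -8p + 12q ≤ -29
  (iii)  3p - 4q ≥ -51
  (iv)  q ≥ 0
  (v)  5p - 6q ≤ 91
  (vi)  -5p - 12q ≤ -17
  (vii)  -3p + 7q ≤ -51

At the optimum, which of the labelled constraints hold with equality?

(iv) and (v)

Feasible corners and P = -4p + 10q:
  (91/5, 0) → P = -364/5
  (17, 0) → P = -68
  (331/17, 18/17) → P = -1144/17

The minimum is at (91/5, 0). Substituting into each constraint, equality holds for (iv) and (v); the remaining constraints have slack.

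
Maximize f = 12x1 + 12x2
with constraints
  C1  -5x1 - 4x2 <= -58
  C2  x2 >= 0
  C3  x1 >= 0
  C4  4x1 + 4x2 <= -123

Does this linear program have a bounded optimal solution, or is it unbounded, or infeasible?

infeasible

The boundaries -5x1 - 4x2 = -58 and x2 = 0 meet at (58/5, 0), but that point violates 4x1 + 4x2 ≤ -123. Every candidate vertex is excluded by some other constraint, so the feasible region is empty.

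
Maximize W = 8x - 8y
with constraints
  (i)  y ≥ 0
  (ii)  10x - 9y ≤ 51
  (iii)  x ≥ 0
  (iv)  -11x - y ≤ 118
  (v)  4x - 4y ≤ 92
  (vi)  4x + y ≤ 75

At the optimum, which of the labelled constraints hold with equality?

Extreme points and W = 8x - 8y:
  (51/10, 0) → W = 204/5
  (0, 0) → W = 0
  (363/23, 273/23) → W = 720/23
  (0, 75) → W = -600

The maximum is at (51/10, 0). Substituting into each constraint, equality holds for (i) and (ii); the remaining constraints have slack.

(i) and (ii)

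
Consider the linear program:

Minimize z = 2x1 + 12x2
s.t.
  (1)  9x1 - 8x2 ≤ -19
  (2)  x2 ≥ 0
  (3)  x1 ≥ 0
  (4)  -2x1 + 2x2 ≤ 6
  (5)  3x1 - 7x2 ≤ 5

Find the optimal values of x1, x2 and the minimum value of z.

Vertices and z = 2x1 + 12x2:
  (0, 19/8) → z = 57/2
  (5, 8) → z = 106
  (0, 3) → z = 36

The binding constraints are 9x1 - 8x2 = -19 and x1 = 0.
Solving simultaneously gives x1 = 0, x2 = 19/8.

x1 = 0, x2 = 19/8, minimum z = 57/2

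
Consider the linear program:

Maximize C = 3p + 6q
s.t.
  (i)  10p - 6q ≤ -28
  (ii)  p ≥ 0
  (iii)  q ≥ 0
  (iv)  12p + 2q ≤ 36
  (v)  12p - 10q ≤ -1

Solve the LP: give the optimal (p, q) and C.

Feasible corners and C = 3p + 6q:
  (0, 14/3) → C = 28
  (40/23, 174/23) → C = 1164/23
  (0, 18) → C = 108

p = 0, q = 18, maximum C = 108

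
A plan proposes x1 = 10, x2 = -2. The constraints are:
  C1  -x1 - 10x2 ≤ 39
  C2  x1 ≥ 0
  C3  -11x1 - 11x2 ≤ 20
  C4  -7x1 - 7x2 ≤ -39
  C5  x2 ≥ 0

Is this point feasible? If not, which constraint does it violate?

Constraint C5: x2 = -2, which is not ≥ 0. All other constraints are satisfied.

not feasible — violates C5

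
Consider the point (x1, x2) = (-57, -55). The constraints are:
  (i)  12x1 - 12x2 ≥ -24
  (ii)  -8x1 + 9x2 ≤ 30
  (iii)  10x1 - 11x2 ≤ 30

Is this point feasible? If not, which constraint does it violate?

not feasible — violates (iii)

Constraint (iii): 10x1 - 11x2 = 35, which is not ≤ 30. All other constraints are satisfied.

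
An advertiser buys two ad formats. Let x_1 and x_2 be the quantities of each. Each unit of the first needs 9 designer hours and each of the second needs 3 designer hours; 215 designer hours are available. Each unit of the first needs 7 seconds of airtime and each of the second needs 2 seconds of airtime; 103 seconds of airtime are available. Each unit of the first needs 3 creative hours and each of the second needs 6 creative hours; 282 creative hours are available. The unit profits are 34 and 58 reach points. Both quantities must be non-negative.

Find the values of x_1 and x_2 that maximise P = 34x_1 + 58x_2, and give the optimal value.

Vertices and P = 34x_1 + 58x_2:
  (0, 0) → P = 0
  (0, 47) → P = 2726
  (103/7, 0) → P = 3502/7
  (3/2, 185/4) → P = 5467/2

The binding constraints are 7x_1 + 2x_2 = 103 and 3x_1 + 6x_2 = 282.
Solving simultaneously gives x_1 = 3/2, x_2 = 185/4.

x_1 = 3/2, x_2 = 185/4, maximum P = 5467/2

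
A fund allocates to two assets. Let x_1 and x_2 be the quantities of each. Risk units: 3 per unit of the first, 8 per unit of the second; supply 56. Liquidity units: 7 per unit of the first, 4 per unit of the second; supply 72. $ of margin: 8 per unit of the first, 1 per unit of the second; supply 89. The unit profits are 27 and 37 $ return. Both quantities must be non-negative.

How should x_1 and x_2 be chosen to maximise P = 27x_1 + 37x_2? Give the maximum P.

x_1 = 8, x_2 = 4, maximum P = 364

Extreme points and P = 27x_1 + 37x_2:
  (0, 0) → P = 0
  (0, 7) → P = 259
  (72/7, 0) → P = 1944/7
  (8, 4) → P = 364

At the optimal vertex, 3x_1 + 8x_2 = 56 and 7x_1 + 4x_2 = 72.
Solving simultaneously gives x_1 = 8, x_2 = 4.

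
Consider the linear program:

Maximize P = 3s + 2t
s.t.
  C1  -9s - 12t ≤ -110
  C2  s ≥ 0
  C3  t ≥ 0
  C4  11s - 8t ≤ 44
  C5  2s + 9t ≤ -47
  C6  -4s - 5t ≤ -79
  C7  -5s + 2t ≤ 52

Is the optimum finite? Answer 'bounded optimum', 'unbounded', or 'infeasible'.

The boundaries s = 0 and -4s - 5t = -79 meet at (0, 79/5), but that point violates 2s + 9t ≤ -47. Every candidate vertex is excluded by some other constraint, so the feasible region is empty.

infeasible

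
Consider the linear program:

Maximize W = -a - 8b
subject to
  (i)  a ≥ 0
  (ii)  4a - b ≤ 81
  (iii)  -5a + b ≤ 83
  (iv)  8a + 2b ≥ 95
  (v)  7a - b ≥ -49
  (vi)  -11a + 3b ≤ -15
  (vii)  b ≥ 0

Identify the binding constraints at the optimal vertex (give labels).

(iv) and (vii)

Extreme points and W = -a - 8b:
  (228, 831) → W = -6876
  (81/4, 0) → W = -81/4
  (315/46, 925/46) → W = -7715/46
  (95/8, 0) → W = -95/8

The maximum is at (95/8, 0). Substituting into each constraint, equality holds for (iv) and (vii); the remaining constraints have slack.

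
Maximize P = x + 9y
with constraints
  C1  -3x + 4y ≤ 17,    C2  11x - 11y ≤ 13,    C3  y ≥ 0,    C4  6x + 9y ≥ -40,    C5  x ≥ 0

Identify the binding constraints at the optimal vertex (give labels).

Corner points and P = x + 9y:
  (239/11, 226/11) → P = 2273/11
  (0, 17/4) → P = 153/4
  (13/11, 0) → P = 13/11
  (0, 0) → P = 0

The maximum is at (239/11, 226/11). Substituting into each constraint, equality holds for C1 and C2; the remaining constraints have slack.

C1 and C2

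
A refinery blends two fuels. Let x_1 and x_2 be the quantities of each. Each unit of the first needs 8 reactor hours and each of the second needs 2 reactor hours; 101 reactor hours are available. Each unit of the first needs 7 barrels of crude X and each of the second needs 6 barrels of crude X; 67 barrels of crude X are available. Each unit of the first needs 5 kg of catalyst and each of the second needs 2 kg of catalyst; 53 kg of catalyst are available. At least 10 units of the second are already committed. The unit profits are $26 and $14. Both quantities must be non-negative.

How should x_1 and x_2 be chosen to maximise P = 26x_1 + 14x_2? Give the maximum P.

Extreme points and P = 26x_1 + 14x_2:
  (0, 67/6) → P = 469/3
  (0, 10) → P = 140
  (1, 10) → P = 166

x_1 = 1, x_2 = 10, maximum P = 166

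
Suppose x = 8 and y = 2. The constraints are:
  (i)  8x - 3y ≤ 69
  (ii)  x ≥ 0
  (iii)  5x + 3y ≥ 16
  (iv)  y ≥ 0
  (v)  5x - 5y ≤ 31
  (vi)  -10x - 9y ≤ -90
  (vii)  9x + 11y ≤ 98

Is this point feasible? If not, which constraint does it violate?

feasible

(i): 58 ≤ 69 ✓
(ii): 8 ≥ 0 ✓
(iii): 46 ≥ 16 ✓
(iv): 2 ≥ 0 ✓
(v): 30 ≤ 31 ✓
(vi): -98 ≤ -90 ✓
(vii): 94 ≤ 98 ✓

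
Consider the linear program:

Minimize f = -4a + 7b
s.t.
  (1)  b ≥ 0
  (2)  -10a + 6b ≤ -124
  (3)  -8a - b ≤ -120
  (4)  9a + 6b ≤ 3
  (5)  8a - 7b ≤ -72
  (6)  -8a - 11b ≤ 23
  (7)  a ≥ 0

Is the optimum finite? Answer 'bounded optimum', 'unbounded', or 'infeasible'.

infeasible

The boundaries -10a + 6b = -124 and 8a - 7b = -72 meet at (650/11, 856/11), but that point violates 9a + 6b ≤ 3. Every candidate vertex is excluded by some other constraint, so the feasible region is empty.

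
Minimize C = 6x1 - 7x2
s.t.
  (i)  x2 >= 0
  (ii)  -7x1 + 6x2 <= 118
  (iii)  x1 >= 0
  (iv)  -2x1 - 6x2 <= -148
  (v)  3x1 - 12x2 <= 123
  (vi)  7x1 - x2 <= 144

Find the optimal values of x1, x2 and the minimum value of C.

The binding constraints are -7x1 + 6x2 = 118 and 7x1 - x2 = 144.
Solving simultaneously gives x1 = 982/35, x2 = 262/5.

x1 = 982/35, x2 = 262/5, minimum C = -6946/35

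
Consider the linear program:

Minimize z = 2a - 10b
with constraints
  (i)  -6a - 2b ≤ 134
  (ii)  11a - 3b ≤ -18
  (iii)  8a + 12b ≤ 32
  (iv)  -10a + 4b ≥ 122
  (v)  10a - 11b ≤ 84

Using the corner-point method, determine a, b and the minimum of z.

a = -209/7, b = 158/7, minimum z = -1998/7

Vertices and z = 2a - 10b:
  (-209/7, 158/7) → z = -1998/7
  (-195/11, -152/11) → z = 1130/11
  (-167/19, 162/19) → z = -1954/19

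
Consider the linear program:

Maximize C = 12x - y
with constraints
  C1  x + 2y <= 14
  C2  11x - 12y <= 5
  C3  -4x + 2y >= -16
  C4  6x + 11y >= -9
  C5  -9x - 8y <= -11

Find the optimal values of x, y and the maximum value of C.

x = 89/17, y = 149/34, maximum C = 1987/34

The optimum lies where x + 2y = 14 and 11x - 12y = 5.
Solving simultaneously gives x = 89/17, y = 149/34.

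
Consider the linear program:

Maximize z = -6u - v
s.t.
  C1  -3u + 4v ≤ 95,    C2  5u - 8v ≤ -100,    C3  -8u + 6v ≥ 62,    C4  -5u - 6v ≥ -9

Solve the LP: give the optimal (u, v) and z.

Vertices and z = -6u - v:
  (-90, -175/4) → z = 2335/4
  (-267/19, 251/19) → z = 1351/19
  (-264/35, 109/14) → z = 2623/70

u = -90, v = -175/4, maximum z = 2335/4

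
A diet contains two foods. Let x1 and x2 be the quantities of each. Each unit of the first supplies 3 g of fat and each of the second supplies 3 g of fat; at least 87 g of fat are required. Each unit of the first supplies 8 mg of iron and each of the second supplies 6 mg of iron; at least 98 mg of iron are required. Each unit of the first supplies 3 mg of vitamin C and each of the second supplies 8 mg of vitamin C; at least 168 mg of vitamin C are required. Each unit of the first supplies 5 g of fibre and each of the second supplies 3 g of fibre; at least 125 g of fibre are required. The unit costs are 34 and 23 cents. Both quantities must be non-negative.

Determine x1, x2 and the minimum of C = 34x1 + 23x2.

x1 = 16, x2 = 15, minimum C = 889

The feasible region is unbounded (it extends along (0, 1), (1, 0)), but C strictly increases along every unbounded feasible direction, so there is no improving ray and the minimum is attained at a vertex.

The optimum lies where 3x1 + 8x2 = 168 and 5x1 + 3x2 = 125.
Solving simultaneously gives x1 = 16, x2 = 15.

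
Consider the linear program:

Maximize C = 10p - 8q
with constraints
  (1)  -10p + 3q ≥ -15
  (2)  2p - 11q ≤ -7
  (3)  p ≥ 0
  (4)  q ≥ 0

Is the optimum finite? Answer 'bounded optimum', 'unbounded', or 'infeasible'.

bounded optimum

Vertices and C = 10p - 8q:
  (93/52, 25/26) → C = 265/26
  (0, 7/11) → C = -56/11
The feasible region has finitely many vertices and no improving ray; the maximum is 265/26 at (93/52, 25/26).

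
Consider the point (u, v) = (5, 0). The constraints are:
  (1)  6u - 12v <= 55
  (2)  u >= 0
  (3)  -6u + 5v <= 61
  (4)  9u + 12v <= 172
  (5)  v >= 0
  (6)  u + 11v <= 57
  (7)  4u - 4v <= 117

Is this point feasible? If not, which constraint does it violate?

(1): 30 ≤ 55 ✓
(2): 5 ≥ 0 ✓
(3): -30 ≤ 61 ✓
(4): 45 ≤ 172 ✓
(5): 0 ≥ 0 ✓
(6): 5 ≤ 57 ✓
(7): 20 ≤ 117 ✓

feasible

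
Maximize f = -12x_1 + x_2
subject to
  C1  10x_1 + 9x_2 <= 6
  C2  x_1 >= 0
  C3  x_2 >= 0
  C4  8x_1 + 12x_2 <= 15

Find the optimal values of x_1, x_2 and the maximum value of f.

x_1 = 0, x_2 = 2/3, maximum f = 2/3

Extreme points and f = -12x_1 + x_2:
  (0, 2/3) → f = 2/3
  (3/5, 0) → f = -36/5
  (0, 0) → f = 0

The binding constraints are 10x_1 + 9x_2 = 6 and x_1 = 0.
Solving simultaneously gives x_1 = 0, x_2 = 2/3.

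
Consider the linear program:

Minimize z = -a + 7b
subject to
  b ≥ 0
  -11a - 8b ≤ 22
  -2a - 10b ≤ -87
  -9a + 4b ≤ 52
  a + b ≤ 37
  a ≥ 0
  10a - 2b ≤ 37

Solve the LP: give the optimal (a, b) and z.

Corner points and z = -a + 7b:
  (0, 87/10) → z = 609/10
  (68/13, 199/26) → z = 1257/26
  (96/13, 385/13) → z = 2599/13
  (0, 13) → z = 91
  (37/4, 111/4) → z = 185

a = 68/13, b = 199/26, minimum z = 1257/26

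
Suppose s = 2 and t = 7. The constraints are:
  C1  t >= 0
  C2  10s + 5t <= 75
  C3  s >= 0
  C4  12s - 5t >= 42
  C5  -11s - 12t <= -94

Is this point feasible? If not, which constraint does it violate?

not feasible — violates C4

Constraint C4: 12s - 5t = -11, which is not ≥ 42. All other constraints are satisfied.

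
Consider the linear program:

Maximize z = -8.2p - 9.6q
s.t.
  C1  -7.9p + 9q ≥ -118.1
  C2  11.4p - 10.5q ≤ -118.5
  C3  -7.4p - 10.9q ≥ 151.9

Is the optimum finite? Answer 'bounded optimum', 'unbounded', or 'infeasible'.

From the feasible point (-15377/131, -76083/655), moving in the direction (-10.9, 7.4) keeps every constraint satisfied while z increases without bound.

unbounded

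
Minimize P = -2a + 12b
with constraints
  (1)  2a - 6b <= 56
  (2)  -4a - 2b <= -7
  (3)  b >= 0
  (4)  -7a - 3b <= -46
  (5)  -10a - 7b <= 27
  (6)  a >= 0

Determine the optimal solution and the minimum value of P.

a = 28, b = 0, minimum P = -56

The feasible region is unbounded (it extends along (0, 1), (3, 1)), but P strictly increases along every unbounded feasible direction, so there is no improving ray and the minimum is attained at a vertex.

The binding constraints are 2a - 6b = 56 and b = 0.
Solving simultaneously gives a = 28, b = 0.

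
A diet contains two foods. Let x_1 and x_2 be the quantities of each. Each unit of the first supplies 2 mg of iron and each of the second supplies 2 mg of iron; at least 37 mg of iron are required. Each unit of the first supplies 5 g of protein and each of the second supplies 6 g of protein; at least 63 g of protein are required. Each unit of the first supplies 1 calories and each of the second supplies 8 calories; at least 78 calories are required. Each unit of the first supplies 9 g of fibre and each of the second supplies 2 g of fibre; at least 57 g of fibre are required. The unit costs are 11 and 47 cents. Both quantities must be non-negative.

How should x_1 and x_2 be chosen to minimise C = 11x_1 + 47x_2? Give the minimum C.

Extreme points and C = 11x_1 + 47x_2:
  (0, 57/2) → C = 2679/2
  (78, 0) → C = 858
  (10, 17/2) → C = 1019/2
  (20/7, 219/14) → C = 10733/14
The feasible region is unbounded (it extends along (0, 1), (1, 0)), but C strictly increases along every unbounded feasible direction, so there is no improving ray and the minimum is attained at a vertex.

x_1 = 10, x_2 = 17/2, minimum C = 1019/2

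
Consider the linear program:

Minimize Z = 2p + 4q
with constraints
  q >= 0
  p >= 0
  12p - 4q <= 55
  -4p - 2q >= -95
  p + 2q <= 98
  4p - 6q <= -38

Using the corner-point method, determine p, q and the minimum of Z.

Extreme points and Z = 2p + 4q:
  (0, 95/2) → Z = 190
  (0, 19/3) → Z = 76/3
  (49/4, 23) → Z = 233/2
  (241/28, 169/14) → Z = 131/2

The optimum lies where p = 0 and 4p - 6q = -38.
Solving simultaneously gives p = 0, q = 19/3.

p = 0, q = 19/3, minimum Z = 76/3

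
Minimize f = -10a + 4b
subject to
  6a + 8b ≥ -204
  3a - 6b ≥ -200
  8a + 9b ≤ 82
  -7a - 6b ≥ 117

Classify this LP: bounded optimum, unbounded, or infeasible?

Feasible corners and f = -10a + 4b:
  (-706/15, 49/5) → f = 7648/15
  (72/5, -363/10) → f = -1446/5
  (-317/10, 1049/60) → f = 5804/15
The feasible region has finitely many vertices and no improving ray; the minimum is -1446/5 at (72/5, -363/10).

bounded optimum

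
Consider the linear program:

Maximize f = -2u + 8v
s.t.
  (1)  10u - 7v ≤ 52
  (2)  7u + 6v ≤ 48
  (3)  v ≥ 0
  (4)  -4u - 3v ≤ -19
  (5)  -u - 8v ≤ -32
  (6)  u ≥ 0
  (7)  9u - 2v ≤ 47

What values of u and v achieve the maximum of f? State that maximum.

Vertices and f = -2u + 8v:
  (96/25, 88/25) → f = 512/25
  (0, 8) → f = 64
  (56/29, 109/29) → f = 760/29
  (0, 19/3) → f = 152/3

The optimum lies where 7u + 6v = 48 and u = 0.
Solving simultaneously gives u = 0, v = 8.

u = 0, v = 8, maximum f = 64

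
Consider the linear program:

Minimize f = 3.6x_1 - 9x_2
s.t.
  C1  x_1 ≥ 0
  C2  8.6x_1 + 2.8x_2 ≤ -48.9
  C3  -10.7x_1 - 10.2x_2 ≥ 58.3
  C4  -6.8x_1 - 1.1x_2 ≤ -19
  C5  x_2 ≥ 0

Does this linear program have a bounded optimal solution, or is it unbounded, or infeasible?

infeasible

The boundaries 8.6x_1 + 2.8x_2 = -48.9 and -6.8x_1 - 1.1x_2 = -19 meet at (10699/958, -24796/479), but that point violates x_2 ≥ 0. Every candidate vertex is excluded by some other constraint, so the feasible region is empty.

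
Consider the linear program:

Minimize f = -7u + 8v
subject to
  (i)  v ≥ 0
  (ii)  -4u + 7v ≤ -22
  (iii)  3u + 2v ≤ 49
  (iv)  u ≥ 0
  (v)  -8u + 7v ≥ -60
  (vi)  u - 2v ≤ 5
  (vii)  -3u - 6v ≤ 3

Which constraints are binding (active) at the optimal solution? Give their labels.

Vertices and f = -7u + 8v:
  (19/2, 16/7) → f = -675/14
  (9, 2) → f = -47
  (85/9, 20/9) → f = -145/3

The minimum is at (85/9, 20/9). Substituting into each constraint, equality holds for (v) and (vi); the remaining constraints have slack.

(v) and (vi)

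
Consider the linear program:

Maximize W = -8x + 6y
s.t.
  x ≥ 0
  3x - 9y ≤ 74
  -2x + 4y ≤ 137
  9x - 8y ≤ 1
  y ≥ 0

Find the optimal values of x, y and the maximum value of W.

x = 0, y = 137/4, maximum W = 411/2

Corner points and W = -8x + 6y:
  (0, 137/4) → W = 411/2
  (0, 0) → W = 0
  (55, 247/4) → W = -139/2
  (1/9, 0) → W = -8/9

At the optimal vertex, x = 0 and -2x + 4y = 137.
Solving simultaneously gives x = 0, y = 137/4.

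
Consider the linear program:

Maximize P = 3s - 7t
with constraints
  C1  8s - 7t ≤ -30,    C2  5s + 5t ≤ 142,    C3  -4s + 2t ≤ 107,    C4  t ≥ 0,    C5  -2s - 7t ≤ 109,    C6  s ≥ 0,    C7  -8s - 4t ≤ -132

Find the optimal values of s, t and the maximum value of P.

s = 201/22, t = 162/11, maximum P = -1665/22

Feasible corners and P = 3s - 7t:
  (844/75, 1286/75) → P = -1294/15
  (201/22, 162/11) → P = -1665/22
  (23/5, 119/5) → P = -764/5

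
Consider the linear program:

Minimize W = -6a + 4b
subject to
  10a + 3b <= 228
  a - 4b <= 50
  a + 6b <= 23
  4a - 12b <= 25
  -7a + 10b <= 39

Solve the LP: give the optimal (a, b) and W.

a = 71/6, b = 67/36, minimum W = -572/9

Extreme points and W = -6a + 4b:
  (71/6, 67/36) → W = -572/9
  (-1/13, 50/13) → W = 206/13
  (-359/22, -331/44) → W = 746/11

The optimum lies where a + 6b = 23 and 4a - 12b = 25.
Solving simultaneously gives a = 71/6, b = 67/36.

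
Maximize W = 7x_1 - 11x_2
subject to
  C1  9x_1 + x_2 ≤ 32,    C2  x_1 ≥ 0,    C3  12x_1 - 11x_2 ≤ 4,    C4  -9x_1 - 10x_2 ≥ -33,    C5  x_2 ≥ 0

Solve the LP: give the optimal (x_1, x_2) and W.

The binding constraints are 12x_1 - 11x_2 = 4 and x_2 = 0.
Solving simultaneously gives x_1 = 1/3, x_2 = 0.

x_1 = 1/3, x_2 = 0, maximum W = 7/3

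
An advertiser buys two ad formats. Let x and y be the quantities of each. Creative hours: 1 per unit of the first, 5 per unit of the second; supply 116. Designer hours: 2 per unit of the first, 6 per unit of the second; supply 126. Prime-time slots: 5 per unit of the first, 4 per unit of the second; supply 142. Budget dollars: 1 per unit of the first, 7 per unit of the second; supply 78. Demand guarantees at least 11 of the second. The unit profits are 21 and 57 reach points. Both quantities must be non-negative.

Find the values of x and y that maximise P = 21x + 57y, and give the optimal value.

Extreme points and P = 21x + 57y:
  (0, 78/7) → P = 4446/7
  (0, 11) → P = 627
  (1, 11) → P = 648

x = 1, y = 11, maximum P = 648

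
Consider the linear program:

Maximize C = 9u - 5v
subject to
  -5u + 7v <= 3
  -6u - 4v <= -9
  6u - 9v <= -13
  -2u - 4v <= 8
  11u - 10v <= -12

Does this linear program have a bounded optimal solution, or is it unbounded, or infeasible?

infeasible

The boundaries -5u + 7v = 3 and 6u - 9v = -13 meet at (64/3, 47/3), but that point violates 11u - 10v ≤ -12. Every candidate vertex is excluded by some other constraint, so the feasible region is empty.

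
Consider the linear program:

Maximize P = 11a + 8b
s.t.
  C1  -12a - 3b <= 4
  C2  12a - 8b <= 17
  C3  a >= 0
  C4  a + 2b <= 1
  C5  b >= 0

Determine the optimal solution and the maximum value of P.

a = 1, b = 0, maximum P = 11

Corner points and P = 11a + 8b:
  (0, 1/2) → P = 4
  (0, 0) → P = 0
  (1, 0) → P = 11

The binding constraints are a + 2b = 1 and b = 0.
Solving simultaneously gives a = 1, b = 0.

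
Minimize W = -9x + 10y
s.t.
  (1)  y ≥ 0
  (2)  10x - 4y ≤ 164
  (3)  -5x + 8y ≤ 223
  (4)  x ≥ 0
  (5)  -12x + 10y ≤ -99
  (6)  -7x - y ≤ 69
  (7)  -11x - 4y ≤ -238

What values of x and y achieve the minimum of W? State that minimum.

x = 134/7, y = 48/7, minimum W = -726/7

Corner points and W = -9x + 10y:
  (311/13, 489/26) → W = -354/13
  (134/7, 48/7) → W = -726/7
  (1388/79, 1767/158) → W = -3657/79

The binding constraints are 10x - 4y = 164 and -11x - 4y = -238.
Solving simultaneously gives x = 134/7, y = 48/7.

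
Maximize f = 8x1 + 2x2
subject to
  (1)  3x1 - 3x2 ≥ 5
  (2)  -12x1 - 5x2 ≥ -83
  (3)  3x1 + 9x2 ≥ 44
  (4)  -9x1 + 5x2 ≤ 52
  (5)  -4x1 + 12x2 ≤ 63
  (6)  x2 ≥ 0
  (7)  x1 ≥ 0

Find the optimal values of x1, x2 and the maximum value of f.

Vertices and f = 8x1 + 2x2:
  (274/51, 63/17) → f = 2570/51
  (59/12, 13/4) → f = 275/6
  (17/3, 3) → f = 154/3

The optimum lies where -12x1 - 5x2 = -83 and 3x1 + 9x2 = 44.
Solving simultaneously gives x1 = 17/3, x2 = 3.

x1 = 17/3, x2 = 3, maximum f = 154/3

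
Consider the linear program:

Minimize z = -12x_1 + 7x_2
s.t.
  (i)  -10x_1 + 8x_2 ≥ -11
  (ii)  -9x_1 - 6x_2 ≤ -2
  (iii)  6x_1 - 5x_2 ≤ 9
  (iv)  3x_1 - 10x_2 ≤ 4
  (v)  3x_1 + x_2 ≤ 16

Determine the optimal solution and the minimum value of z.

The feasible region is unbounded (it extends along (-1, 3), (-2, 3)), but z strictly increases along every unbounded feasible direction, so there is no improving ray and the minimum is attained at a vertex.

x_1 = 139/34, x_2 = 127/34, minimum z = -779/34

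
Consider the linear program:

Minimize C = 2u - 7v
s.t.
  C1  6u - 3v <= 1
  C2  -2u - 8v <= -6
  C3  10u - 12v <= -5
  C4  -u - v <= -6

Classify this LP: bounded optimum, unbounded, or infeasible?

unbounded

From the feasible point (19/9, 35/9), moving in the direction (-1, 1) keeps every constraint satisfied while C decreases without bound.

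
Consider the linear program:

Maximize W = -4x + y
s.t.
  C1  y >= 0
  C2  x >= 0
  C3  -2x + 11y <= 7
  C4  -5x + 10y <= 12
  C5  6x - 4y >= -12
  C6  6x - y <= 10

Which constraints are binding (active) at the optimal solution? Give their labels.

Vertices and W = -4x + y:
  (0, 0) → W = 0
  (5/3, 0) → W = -20/3
  (0, 7/11) → W = 7/11
  (117/64, 31/32) → W = -203/32

The maximum is at (0, 7/11). Substituting into each constraint, equality holds for C2 and C3; the remaining constraints have slack.

C2 and C3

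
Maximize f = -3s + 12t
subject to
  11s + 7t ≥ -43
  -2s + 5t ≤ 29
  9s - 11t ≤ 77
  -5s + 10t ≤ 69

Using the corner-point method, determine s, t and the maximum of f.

Vertices and f = -3s + 12t:
  (-418/69, 233/69) → f = 1350/23
  (33/92, -617/92) → f = -7503/92
  (704/23, 415/23) → f = 2868/23

The optimum lies where -2s + 5t = 29 and 9s - 11t = 77.
Solving simultaneously gives s = 704/23, t = 415/23.

s = 704/23, t = 415/23, maximum f = 2868/23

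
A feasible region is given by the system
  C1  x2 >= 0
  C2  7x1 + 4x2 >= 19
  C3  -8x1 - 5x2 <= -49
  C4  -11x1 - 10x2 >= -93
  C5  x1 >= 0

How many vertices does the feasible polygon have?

Pairwise boundary intersections that survive every other constraint:
  (49/8, 0)
  (93/11, 0)
  (1, 41/5)

3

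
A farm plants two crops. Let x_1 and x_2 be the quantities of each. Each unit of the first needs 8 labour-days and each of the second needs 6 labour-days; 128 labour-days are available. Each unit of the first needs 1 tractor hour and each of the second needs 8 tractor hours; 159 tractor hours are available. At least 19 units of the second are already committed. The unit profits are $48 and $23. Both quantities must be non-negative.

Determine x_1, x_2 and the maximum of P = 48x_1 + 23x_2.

x_1 = 7/4, x_2 = 19, maximum P = 521

Corner points and P = 48x_1 + 23x_2:
  (0, 159/8) → P = 3657/8
  (0, 19) → P = 437
  (35/29, 572/29) → P = 14836/29
  (7/4, 19) → P = 521

The binding constraints are 8x_1 + 6x_2 = 128 and x_2 = 19.
Solving simultaneously gives x_1 = 7/4, x_2 = 19.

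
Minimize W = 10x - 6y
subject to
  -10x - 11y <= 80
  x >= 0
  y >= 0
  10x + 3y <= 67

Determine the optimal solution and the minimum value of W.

x = 0, y = 67/3, minimum W = -134

Corner points and W = 10x - 6y:
  (0, 0) → W = 0
  (0, 67/3) → W = -134
  (67/10, 0) → W = 67

The optimum lies where x = 0 and 10x + 3y = 67.
Solving simultaneously gives x = 0, y = 67/3.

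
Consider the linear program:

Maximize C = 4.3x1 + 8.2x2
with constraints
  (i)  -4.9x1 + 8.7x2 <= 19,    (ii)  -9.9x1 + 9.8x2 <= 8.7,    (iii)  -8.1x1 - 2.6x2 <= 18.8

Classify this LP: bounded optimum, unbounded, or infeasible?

unbounded

From the feasible point (11051/3811, 14547/3811), moving in the direction (8.7, 4.9) keeps every constraint satisfied while C increases without bound.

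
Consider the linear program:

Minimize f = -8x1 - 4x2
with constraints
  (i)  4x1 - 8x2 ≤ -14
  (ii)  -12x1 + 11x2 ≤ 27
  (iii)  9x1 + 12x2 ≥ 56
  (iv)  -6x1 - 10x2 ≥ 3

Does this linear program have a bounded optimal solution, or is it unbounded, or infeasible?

infeasible

The boundaries 4x1 - 8x2 = -14 and 9x1 + 12x2 = 56 meet at (7/3, 35/12), but that point violates -6x1 - 10x2 ≥ 3. Every candidate vertex is excluded by some other constraint, so the feasible region is empty.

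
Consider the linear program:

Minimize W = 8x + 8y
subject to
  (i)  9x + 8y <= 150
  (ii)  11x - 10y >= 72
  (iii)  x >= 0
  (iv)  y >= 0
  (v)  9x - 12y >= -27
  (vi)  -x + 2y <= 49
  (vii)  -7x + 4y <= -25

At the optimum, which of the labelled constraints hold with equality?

(ii) and (iv)

Vertices and W = 8x + 8y:
  (1038/89, 501/89) → W = 12312/89
  (50/3, 0) → W = 400/3
  (72/11, 0) → W = 576/11

The minimum is at (72/11, 0). Substituting into each constraint, equality holds for (ii) and (iv); the remaining constraints have slack.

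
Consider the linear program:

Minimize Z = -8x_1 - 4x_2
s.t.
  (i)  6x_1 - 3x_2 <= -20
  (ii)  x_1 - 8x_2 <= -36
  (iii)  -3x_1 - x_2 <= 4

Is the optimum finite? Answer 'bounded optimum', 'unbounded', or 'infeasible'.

unbounded

From the feasible point (-52/45, 196/45), moving in the direction (-1, 3) keeps every constraint satisfied while Z decreases without bound.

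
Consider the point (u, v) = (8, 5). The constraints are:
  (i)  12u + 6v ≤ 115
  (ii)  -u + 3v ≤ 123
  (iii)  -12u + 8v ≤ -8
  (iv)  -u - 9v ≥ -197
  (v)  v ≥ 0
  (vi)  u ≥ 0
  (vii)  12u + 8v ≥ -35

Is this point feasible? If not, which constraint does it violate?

not feasible — violates (i)

Constraint (i): 12u + 6v = 126, which is not ≤ 115. All other constraints are satisfied.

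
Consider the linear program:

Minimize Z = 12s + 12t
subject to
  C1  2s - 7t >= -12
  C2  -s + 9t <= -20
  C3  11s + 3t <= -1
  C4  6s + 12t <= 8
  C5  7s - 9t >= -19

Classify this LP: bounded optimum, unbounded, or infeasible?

unbounded

From the feasible point (1/2, -13/6), moving in the direction (-9, -7) keeps every constraint satisfied while Z decreases without bound.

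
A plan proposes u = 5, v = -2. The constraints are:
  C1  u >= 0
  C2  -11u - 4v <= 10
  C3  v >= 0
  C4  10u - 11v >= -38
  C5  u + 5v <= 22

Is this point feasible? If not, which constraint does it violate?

not feasible — violates C3

Constraint C3: v = -2, which is not ≥ 0. All other constraints are satisfied.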